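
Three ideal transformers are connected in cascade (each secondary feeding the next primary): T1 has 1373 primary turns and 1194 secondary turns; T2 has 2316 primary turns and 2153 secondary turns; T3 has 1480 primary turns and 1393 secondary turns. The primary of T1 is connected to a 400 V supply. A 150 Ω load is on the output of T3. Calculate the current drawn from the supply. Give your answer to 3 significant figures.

Secondary of T1: V = 400.00 × 1194/1373 = 347.85 V.
Secondary of T2: V = 347.85 × 2153/2316 = 323.37 V.
Secondary of T3: V = 323.37 × 1393/1480 = 304.36 V.
I_load = 304.36/150 = 2.0291 A, so P_out = 304.36 × 2.0291 = 617.57 W.
All ideal ⇒ P_in = P_out, so I_supply = 617.57/400 = 1.54 A.

I_supply ≈ 1.54 A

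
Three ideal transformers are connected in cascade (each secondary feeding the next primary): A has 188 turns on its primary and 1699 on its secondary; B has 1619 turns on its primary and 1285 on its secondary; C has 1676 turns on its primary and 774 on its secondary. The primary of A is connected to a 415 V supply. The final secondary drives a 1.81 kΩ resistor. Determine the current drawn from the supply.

I_supply ≈ 2.52 A

After A: V = 415.00 × 1699/188 = 3750.5 V.
After B: V = 3750.5 × 1285/1619 = 2976.7 V.
After C: V = 2976.7 × 774/1676 = 1374.7 V.
I_load = 1374.7/1810 = 0.75950 A, so P_out = 1374.7 × 0.75950 = 1044.1 W.
All ideal ⇒ P_in = P_out, so I_supply = 1044.1/415 = 2.52 A.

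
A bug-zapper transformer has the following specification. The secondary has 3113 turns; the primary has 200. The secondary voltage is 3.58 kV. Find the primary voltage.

V_p/V_s = N_p/N_s, so V_p = 3580 × 200/3113 = 230 V.

V_p ≈ 230 V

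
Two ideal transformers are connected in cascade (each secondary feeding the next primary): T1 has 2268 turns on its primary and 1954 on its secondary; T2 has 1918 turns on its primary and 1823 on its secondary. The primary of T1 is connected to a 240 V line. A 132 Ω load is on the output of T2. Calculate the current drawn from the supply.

Secondary of T1: V = 240.00 × 1954/2268 = 206.77 V.
Secondary of T2: V = 206.77 × 1823/1918 = 196.53 V.
I_load = 196.53/132 = 1.4889 A, so P_out = 196.53 × 1.4889 = 292.61 W.
All ideal ⇒ P_in = P_out, so I_supply = 292.61/240 = 1.22 A.

I_supply ≈ 1.22 A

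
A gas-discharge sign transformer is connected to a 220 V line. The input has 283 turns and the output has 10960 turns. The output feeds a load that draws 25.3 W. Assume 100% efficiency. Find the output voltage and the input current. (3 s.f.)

V_out = V_in × N_out/N_in = 220 × 10960/283 = 8520.1 V.
I_out = P/V_out = 25.3/8520.1 = 0.0029694 A.
I_in = I_out × N_out/N_in = 0.0029694 × 10960/283 = 0.115 A.

V_out ≈ 8520 V, I_in ≈ 0.115 A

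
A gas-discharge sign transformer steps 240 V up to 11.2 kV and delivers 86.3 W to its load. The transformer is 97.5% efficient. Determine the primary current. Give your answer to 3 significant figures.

P_in = P_out/η = 86.3/0.975 = 88.513 W.
I_p = P_in/V_p = 88.513/240 = 0.369 A.

I_p ≈ 0.369 A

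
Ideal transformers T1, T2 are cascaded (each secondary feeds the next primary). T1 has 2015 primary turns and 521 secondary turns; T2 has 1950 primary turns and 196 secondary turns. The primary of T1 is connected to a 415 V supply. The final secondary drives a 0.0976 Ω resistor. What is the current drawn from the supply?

I_supply ≈ 2.87 A

After T1: V = 415.00 × 521/2015 = 107.30 V.
After T2: V = 107.30 × 196/1950 = 10.785 V.
I_load = 10.785/0.0976 = 110.51 A, so P_out = 10.785 × 110.51 = 1191.8 W.
All ideal ⇒ P_in = P_out, so I_supply = 1191.8/415 = 2.87 A.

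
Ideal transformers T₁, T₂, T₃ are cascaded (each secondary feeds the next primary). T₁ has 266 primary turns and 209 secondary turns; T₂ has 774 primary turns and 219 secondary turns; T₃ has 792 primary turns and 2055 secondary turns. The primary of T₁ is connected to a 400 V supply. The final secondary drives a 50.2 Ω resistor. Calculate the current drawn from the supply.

After T₁: V = 400.00 × 209/266 = 314.29 V.
After T₂: V = 314.29 × 219/774 = 88.926 V.
After T₃: V = 88.926 × 2055/792 = 230.74 V.
I_load = 230.74/50.2 = 4.5963 A, so P_out = 230.74 × 4.5963 = 1060.5 W.
All ideal ⇒ P_in = P_out, so I_supply = 1060.5/400 = 2.65 A.

I_supply ≈ 2.65 A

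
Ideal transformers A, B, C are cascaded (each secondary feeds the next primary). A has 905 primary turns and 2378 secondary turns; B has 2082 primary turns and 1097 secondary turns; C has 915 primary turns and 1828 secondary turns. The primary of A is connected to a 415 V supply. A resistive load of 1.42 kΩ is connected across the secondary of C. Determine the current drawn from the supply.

Secondary of A: V = 415.00 × 2378/905 = 1090.5 V.
Secondary of B: V = 1090.5 × 1097/2082 = 574.56 V.
Secondary of C: V = 574.56 × 1828/915 = 1147.9 V.
I_load = 1147.9/1420 = 0.80836 A, so P_out = 1147.9 × 0.80836 = 927.89 W.
All ideal ⇒ P_in = P_out, so I_supply = 927.89/415 = 2.24 A.

I_supply ≈ 2.24 A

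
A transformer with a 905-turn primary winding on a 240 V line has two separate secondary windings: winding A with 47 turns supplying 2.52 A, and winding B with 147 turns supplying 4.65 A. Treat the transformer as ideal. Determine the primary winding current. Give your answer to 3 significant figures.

I_p ≈ 0.886 A

V_A = 240 × 47/905 = 12.464 V; V_B = 240 × 147/905 = 38.983 V.
P_out = V_A I_A + V_B I_B = 12.464×2.52 + 38.983×4.65 = 31.410 + 181.27 = 212.68 W.
Ideal ⇒ P_in = P_out, so I_p = P_out/V_p = 212.68/240 = 0.886 A.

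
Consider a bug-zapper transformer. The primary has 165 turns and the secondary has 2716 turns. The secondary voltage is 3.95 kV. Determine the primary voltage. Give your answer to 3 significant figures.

V_p ≈ 240 V

V_p/V_s = N_p/N_s, so V_p = 3950 × 165/2716 = 240 V.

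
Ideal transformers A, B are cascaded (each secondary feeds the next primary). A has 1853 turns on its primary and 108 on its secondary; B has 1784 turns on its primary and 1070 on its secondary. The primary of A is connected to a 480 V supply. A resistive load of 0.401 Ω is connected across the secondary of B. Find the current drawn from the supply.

After A: V = 480.00 × 108/1853 = 27.976 V.
After B: V = 27.976 × 1070/1784 = 16.779 V.
I_load = 16.779/0.401 = 41.844 A, so P_out = 16.779 × 41.844 = 702.12 W.
All ideal ⇒ P_in = P_out, so I_supply = 702.12/480 = 1.46 A.

I_supply ≈ 1.46 A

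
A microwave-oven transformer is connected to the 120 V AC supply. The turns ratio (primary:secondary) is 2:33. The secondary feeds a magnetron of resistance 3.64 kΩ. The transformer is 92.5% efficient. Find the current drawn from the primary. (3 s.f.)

V_s = 120 × 33/2 = 1980.0 V.
I_s = V_s/R = 1980.0/3640 = 0.54396 A.
P_out = V_s I_s = 1980.0 × 0.54396 = 1077.0 W.
P_in = P_out/η = 1077.0/0.925 = 1164.4 W.
I_p = P_in/V_p = 1164.4/120 = 9.70 A.

I_p ≈ 9.70 A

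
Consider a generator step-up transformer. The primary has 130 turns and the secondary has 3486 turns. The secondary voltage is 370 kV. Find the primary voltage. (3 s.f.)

V_p/V_s = N_p/N_s, so V_p = 370000 × 130/3486 = 13800 V.

V_p ≈ 13800 V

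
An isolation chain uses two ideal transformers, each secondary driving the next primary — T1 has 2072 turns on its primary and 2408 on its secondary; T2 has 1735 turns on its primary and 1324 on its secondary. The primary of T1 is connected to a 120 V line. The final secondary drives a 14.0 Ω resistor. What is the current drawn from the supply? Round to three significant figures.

I_supply ≈ 6.74 A

Secondary of T1: V = 120.00 × 2408/2072 = 139.46 V.
Secondary of T2: V = 139.46 × 1324/1735 = 106.42 V.
I_load = 106.42/14.0 = 7.6017 A, so P_out = 106.42 × 7.6017 = 808.99 W.
All ideal ⇒ P_in = P_out, so I_supply = 808.99/120 = 6.74 A.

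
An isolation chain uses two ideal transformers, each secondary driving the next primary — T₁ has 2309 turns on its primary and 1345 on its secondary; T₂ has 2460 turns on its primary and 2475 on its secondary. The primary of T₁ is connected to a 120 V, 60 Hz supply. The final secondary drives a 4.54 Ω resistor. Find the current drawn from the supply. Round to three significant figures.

I_supply ≈ 9.08 A

After T₁: V = 120.00 × 1345/2309 = 69.900 V.
After T₂: V = 69.900 × 2475/2460 = 70.327 V.
I_load = 70.327/4.54 = 15.490 A, so P_out = 70.327 × 15.490 = 1089.4 W.
All ideal ⇒ P_in = P_out, so I_supply = 1089.4/120 = 9.08 A.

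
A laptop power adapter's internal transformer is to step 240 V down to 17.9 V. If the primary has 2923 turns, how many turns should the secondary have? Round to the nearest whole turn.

N_s = 218 turns

N_s/N_p = V_s/V_p, so N_s = 2923 × 17.9/240 = 218.0 ≈ 218 turns.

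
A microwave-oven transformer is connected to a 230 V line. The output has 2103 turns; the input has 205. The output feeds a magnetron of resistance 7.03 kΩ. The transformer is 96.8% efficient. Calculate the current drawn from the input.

V_out = 230 × 2103/205 = 2359.5 V.
I_out = V_out/R = 2359.5/7030 = 0.33563 A.
P_out = V_out I_out = 2359.5 × 0.33563 = 791.90 W.
P_in = P_out/η = 791.90/0.968 = 818.08 W.
I_in = P_in/V_in = 818.08/230 = 3.56 A.

I_in ≈ 3.56 A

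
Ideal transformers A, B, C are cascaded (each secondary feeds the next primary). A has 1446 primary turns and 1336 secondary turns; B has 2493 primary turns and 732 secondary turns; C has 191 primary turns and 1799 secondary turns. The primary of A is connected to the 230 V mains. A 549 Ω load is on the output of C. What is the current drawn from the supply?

I_supply ≈ 2.74 A

After A: V = 230.00 × 1336/1446 = 212.50 V.
After B: V = 212.50 × 732/2493 = 62.396 V.
After C: V = 62.396 × 1799/191 = 587.70 V.
I_load = 587.70/549 = 1.0705 A, so P_out = 587.70 × 1.0705 = 629.12 W.
All ideal ⇒ P_in = P_out, so I_supply = 629.12/230 = 2.74 A.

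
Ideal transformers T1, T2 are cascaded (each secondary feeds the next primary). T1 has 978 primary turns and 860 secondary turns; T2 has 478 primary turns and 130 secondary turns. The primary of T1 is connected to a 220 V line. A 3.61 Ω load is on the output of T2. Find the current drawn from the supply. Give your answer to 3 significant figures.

Secondary of T1: V = 220.00 × 860/978 = 193.46 V.
Secondary of T2: V = 193.46 × 130/478 = 52.614 V.
I_load = 52.614/3.61 = 14.574 A, so P_out = 52.614 × 14.574 = 766.81 W.
All ideal ⇒ P_in = P_out, so I_supply = 766.81/220 = 3.49 A.

I_supply ≈ 3.49 A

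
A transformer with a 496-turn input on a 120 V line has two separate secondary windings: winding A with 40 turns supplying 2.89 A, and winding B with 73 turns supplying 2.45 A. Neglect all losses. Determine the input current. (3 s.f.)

V_A = 120 × 40/496 = 9.6774 V; V_B = 120 × 73/496 = 17.661 V.
P_out = V_A I_A + V_B I_B = 9.6774×2.89 + 17.661×2.45 = 27.968 + 43.270 = 71.238 W.
Ideal ⇒ P_in = P_out, so I_in = P_out/V_in = 71.238/120 = 0.594 A.

I_in ≈ 0.594 A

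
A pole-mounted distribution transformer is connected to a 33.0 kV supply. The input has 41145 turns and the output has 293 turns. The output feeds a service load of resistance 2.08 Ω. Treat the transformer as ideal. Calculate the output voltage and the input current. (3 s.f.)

V_out = V_in × N_out/N_in = 33000 × 293/41145 = 235.00 V.
I_out = V_out/R = 235.00/2.08 = 112.98 A.
I_in = I_out × N_out/N_in = 112.98 × 293/41145 = 0.805 A.

V_out ≈ 235 V, I_in ≈ 0.805 A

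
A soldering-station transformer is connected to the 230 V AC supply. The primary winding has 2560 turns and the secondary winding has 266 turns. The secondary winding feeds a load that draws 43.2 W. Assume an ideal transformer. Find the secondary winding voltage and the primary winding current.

V_s ≈ 23.9 V, I_p ≈ 0.188 A

V_s = V_p × N_s/N_p = 230 × 266/2560 = 23.898 V.
I_s = P/V_s = 43.2/23.898 = 1.8076 A.
I_p = I_s × N_s/N_p = 1.8076 × 266/2560 = 0.188 A.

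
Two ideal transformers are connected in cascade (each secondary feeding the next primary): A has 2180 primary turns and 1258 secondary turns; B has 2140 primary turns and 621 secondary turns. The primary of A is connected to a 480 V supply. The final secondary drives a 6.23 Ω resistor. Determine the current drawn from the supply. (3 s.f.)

Secondary of A: V = 480.00 × 1258/2180 = 276.99 V.
Secondary of B: V = 276.99 × 621/2140 = 80.379 V.
I_load = 80.379/6.23 = 12.902 A, so P_out = 80.379 × 12.902 = 1037.0 W.
All ideal ⇒ P_in = P_out, so I_supply = 1037.0/480 = 2.16 A.

I_supply ≈ 2.16 A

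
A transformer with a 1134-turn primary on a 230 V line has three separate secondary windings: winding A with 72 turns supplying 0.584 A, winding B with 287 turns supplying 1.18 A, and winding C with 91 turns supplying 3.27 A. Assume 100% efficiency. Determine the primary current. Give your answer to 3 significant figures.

I_p ≈ 0.598 A

V_A = 230 × 72/1134 = 14.603 V; V_B = 230 × 287/1134 = 58.210 V; V_C = 230 × 91/1134 = 18.457 V.
P_out = V_A I_A + V_B I_B + V_C I_C = 14.603×0.584 + 58.210×1.18 + 18.457×3.27 = 8.5283 + 68.688 + 60.354 = 137.57 W.
Ideal ⇒ P_in = P_out, so I_p = P_out/V_p = 137.57/230 = 0.598 A.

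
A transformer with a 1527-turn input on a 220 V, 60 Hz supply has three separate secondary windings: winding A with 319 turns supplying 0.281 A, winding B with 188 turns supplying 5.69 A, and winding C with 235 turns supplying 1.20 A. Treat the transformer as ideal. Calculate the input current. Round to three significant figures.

V_A = 220 × 319/1527 = 45.959 V; V_B = 220 × 188/1527 = 27.086 V; V_C = 220 × 235/1527 = 33.857 V.
P_out = V_A I_A + V_B I_B + V_C I_C = 45.959×0.281 + 27.086×5.69 + 33.857×1.20 = 12.915 + 154.12 + 40.629 = 207.66 W.
Ideal ⇒ P_in = P_out, so I_in = P_out/V_in = 207.66/220 = 0.944 A.

I_in ≈ 0.944 A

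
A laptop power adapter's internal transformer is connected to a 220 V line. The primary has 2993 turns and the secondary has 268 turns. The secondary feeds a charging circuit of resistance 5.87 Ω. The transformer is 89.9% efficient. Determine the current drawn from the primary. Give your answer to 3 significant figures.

V_s = 220 × 268/2993 = 19.699 V.
I_s = V_s/R = 19.699/5.87 = 3.3559 A.
P_out = V_s I_s = 19.699 × 3.3559 = 66.109 W.
P_in = P_out/η = 66.109/0.899 = 73.537 W.
I_p = P_in/V_p = 73.537/220 = 0.334 A.

I_p ≈ 0.334 A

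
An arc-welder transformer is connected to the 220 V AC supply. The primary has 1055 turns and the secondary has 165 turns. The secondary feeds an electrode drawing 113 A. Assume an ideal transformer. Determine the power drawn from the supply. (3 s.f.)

I_p = I_s × N_s/N_p = 113 × 165/1055 = 17.673 A.
P = V_p I_p = 220 × 17.673 = 3890 W.

P ≈ 3890 W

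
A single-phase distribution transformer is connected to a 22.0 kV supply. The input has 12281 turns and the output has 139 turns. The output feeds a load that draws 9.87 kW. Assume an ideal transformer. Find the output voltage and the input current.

V_out ≈ 249 V, I_in ≈ 0.449 A

V_out = V_in × N_out/N_in = 22000 × 139/12281 = 249.00 V.
I_out = P/V_out = 9870/249.00 = 39.638 A.
I_in = I_out × N_out/N_in = 39.638 × 139/12281 = 0.449 A.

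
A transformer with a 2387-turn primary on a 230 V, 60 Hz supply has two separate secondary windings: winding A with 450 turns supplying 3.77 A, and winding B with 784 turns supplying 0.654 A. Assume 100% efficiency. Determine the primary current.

I_p ≈ 0.926 A

V_A = 230 × 450/2387 = 43.360 V; V_B = 230 × 784/2387 = 75.543 V.
P_out = V_A I_A + V_B I_B = 43.360×3.77 + 75.543×0.654 = 163.47 + 49.405 = 212.87 W.
Ideal ⇒ P_in = P_out, so I_p = P_out/V_p = 212.87/230 = 0.926 A.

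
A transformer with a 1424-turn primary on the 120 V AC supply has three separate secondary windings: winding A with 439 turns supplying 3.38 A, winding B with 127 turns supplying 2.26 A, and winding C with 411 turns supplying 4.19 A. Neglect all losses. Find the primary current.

I_p ≈ 2.45 A

V_A = 120 × 439/1424 = 36.994 V; V_B = 120 × 127/1424 = 10.702 V; V_C = 120 × 411/1424 = 34.635 V.
P_out = V_A I_A + V_B I_B + V_C I_C = 36.994×3.38 + 10.702×2.26 + 34.635×4.19 = 125.04 + 24.187 + 145.12 = 294.35 W.
Ideal ⇒ P_in = P_out, so I_p = P_out/V_p = 294.35/120 = 2.45 A.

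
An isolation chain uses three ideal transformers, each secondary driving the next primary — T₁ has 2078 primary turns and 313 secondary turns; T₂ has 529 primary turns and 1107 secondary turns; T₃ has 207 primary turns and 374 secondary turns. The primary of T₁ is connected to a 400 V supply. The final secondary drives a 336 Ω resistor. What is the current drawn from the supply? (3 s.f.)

Secondary of T₁: V = 400.00 × 313/2078 = 60.250 V.
Secondary of T₂: V = 60.250 × 1107/529 = 126.08 V.
Secondary of T₃: V = 126.08 × 374/207 = 227.80 V.
I_load = 227.80/336 = 0.67797 A, so P_out = 227.80 × 0.67797 = 154.44 W.
All ideal ⇒ P_in = P_out, so I_supply = 154.44/400 = 0.386 A.

I_supply ≈ 0.386 A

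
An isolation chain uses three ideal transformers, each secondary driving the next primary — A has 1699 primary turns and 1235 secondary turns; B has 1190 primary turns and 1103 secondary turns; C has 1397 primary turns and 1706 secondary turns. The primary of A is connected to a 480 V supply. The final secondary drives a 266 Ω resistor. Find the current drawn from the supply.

I_supply ≈ 1.22 A

Secondary of A: V = 480.00 × 1235/1699 = 348.91 V.
Secondary of B: V = 348.91 × 1103/1190 = 323.40 V.
Secondary of C: V = 323.40 × 1706/1397 = 394.94 V.
I_load = 394.94/266 = 1.4847 A, so P_out = 394.94 × 1.4847 = 586.37 W.
All ideal ⇒ P_in = P_out, so I_supply = 586.37/480 = 1.22 A.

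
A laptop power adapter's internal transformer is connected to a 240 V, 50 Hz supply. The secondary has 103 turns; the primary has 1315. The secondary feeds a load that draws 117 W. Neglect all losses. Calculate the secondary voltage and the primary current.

V_s ≈ 18.8 V, I_p ≈ 0.487 A

V_s = V_p × N_s/N_p = 240 × 103/1315 = 18.798 V.
I_s = P/V_s = 117/18.798 = 6.2239 A.
I_p = I_s × N_s/N_p = 6.2239 × 103/1315 = 0.487 A.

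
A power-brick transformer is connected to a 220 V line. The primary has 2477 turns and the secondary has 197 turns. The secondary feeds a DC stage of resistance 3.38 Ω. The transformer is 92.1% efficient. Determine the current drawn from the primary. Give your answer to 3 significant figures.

V_s = 220 × 197/2477 = 17.497 V.
I_s = V_s/R = 17.497/3.38 = 5.1766 A.
P_out = V_s I_s = 17.497 × 5.1766 = 90.575 W.
P_in = P_out/η = 90.575/0.921 = 98.344 W.
I_p = P_in/V_p = 98.344/220 = 0.447 A.

I_p ≈ 0.447 A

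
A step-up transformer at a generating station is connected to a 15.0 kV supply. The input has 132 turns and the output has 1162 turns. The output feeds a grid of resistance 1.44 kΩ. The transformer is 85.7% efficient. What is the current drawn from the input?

V_out = 15000 × 1162/132 = 132050 V.
I_out = V_out/R = 132050/1440 = 91.698 A.
P_out = V_out I_out = 132050 × 91.698 = 1.2108×10^7 W.
P_in = P_out/η = 1.2108×10^7/0.857 = 1.4129×10^7 W.
I_in = P_in/V_in = 1.4129×10^7/15000 = 942 A.

I_in ≈ 942 A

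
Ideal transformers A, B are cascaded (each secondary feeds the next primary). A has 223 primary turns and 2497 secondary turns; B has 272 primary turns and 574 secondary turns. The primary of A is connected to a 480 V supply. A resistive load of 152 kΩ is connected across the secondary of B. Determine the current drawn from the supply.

Secondary of A: V = 480.00 × 2497/223 = 5374.7 V.
Secondary of B: V = 5374.7 × 574/272 = 11342 V.
I_load = 11342/152000 = 0.074620 A, so P_out = 11342 × 0.074620 = 846.35 W.
All ideal ⇒ P_in = P_out, so I_supply = 846.35/480 = 1.76 A.

I_supply ≈ 1.76 A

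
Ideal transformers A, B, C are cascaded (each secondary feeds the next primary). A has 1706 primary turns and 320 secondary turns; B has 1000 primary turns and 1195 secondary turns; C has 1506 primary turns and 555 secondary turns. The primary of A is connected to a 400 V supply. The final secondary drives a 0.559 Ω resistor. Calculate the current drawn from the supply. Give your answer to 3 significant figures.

After A: V = 400.00 × 320/1706 = 75.029 V.
After B: V = 75.029 × 1195/1000 = 89.660 V.
After C: V = 89.660 × 555/1506 = 33.042 V.
I_load = 33.042/0.559 = 59.109 A, so P_out = 33.042 × 59.109 = 1953.1 W.
All ideal ⇒ P_in = P_out, so I_supply = 1953.1/400 = 4.88 A.

I_supply ≈ 4.88 A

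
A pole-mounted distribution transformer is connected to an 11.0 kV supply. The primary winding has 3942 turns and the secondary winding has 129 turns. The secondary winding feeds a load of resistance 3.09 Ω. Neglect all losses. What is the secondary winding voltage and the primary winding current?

V_s = V_p × N_s/N_p = 11000 × 129/3942 = 359.97 V.
I_s = V_s/R = 359.97/3.09 = 116.50 A.
I_p = I_s × N_s/N_p = 116.50 × 129/3942 = 3.81 A.

V_s ≈ 360 V, I_p ≈ 3.81 A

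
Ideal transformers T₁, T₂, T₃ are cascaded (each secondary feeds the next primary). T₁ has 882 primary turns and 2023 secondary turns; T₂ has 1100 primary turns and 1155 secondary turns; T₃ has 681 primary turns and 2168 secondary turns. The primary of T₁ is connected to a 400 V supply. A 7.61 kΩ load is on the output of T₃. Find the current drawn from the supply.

I_supply ≈ 3.09 A

After T₁: V = 400.00 × 2023/882 = 917.46 V.
After T₂: V = 917.46 × 1155/1100 = 963.33 V.
After T₃: V = 963.33 × 2168/681 = 3066.8 V.
I_load = 3066.8/7610 = 0.40300 A, so P_out = 3066.8 × 0.40300 = 1235.9 W.
All ideal ⇒ P_in = P_out, so I_supply = 1235.9/400 = 3.09 A.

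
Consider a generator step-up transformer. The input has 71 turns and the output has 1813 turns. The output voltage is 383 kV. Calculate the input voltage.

V_in/V_out = N_in/N_out, so V_in = 383000 × 71/1813 = 15000 V.

V_in ≈ 15000 V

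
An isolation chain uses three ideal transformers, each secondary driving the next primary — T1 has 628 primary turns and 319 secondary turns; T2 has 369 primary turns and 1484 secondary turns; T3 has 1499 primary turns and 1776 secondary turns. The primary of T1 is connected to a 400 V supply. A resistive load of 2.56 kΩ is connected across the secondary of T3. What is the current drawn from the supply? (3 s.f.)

After T1: V = 400.00 × 319/628 = 203.18 V.
After T2: V = 203.18 × 1484/369 = 817.14 V.
After T3: V = 817.14 × 1776/1499 = 968.14 V.
I_load = 968.14/2560 = 0.37818 A, so P_out = 968.14 × 0.37818 = 366.13 W.
All ideal ⇒ P_in = P_out, so I_supply = 366.13/400 = 0.915 A.

I_supply ≈ 0.915 A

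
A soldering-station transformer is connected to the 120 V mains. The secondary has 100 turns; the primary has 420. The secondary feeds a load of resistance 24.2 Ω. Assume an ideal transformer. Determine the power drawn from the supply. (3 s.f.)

V_s = V_p × N_s/N_p = 120 × 100/420 = 28.571 V.
I_s = V_s/R = 28.571/24.2 = 1.1806 A.
I_p = I_s × N_s/N_p = 1.1806 × 100/420 = 0.28110 A.
P = V_p I_p = 120 × 0.28110 = 33.7 W.

P ≈ 33.7 W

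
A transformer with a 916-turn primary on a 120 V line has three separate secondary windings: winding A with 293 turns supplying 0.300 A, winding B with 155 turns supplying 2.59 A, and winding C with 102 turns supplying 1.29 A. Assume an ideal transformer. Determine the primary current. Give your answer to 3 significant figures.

I_p ≈ 0.678 A

V_A = 120 × 293/916 = 38.384 V; V_B = 120 × 155/916 = 20.306 V; V_C = 120 × 102/916 = 13.362 V.
P_out = V_A I_A + V_B I_B + V_C I_C = 38.384×0.300 + 20.306×2.59 + 13.362×1.29 = 11.515 + 52.592 + 17.238 = 81.345 W.
Ideal ⇒ P_in = P_out, so I_p = P_out/V_p = 81.345/120 = 0.678 A.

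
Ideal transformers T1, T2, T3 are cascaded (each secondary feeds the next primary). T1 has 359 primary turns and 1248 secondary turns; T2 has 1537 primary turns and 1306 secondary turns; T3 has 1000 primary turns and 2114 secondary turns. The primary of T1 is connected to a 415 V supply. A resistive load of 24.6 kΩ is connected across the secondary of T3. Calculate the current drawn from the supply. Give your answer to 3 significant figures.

Secondary of T1: V = 415.00 × 1248/359 = 1442.7 V.
Secondary of T2: V = 1442.7 × 1306/1537 = 1225.9 V.
Secondary of T3: V = 1225.9 × 2114/1000 = 2591.4 V.
I_load = 2591.4/24600 = 0.10534 A, so P_out = 2591.4 × 0.10534 = 272.99 W.
All ideal ⇒ P_in = P_out, so I_supply = 272.99/415 = 0.658 A.

I_supply ≈ 0.658 A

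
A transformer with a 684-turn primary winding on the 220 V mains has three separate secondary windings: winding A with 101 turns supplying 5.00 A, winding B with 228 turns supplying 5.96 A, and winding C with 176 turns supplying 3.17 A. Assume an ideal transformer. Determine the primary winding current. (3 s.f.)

V_A = 220 × 101/684 = 32.485 V; V_B = 220 × 228/684 = 73.333 V; V_C = 220 × 176/684 = 56.608 V.
P_out = V_A I_A + V_B I_B + V_C I_C = 32.485×5.00 + 73.333×5.96 + 56.608×3.17 = 162.43 + 437.07 + 179.45 = 778.94 W.
Ideal ⇒ P_in = P_out, so I_p = P_out/V_p = 778.94/220 = 3.54 A.

I_p ≈ 3.54 A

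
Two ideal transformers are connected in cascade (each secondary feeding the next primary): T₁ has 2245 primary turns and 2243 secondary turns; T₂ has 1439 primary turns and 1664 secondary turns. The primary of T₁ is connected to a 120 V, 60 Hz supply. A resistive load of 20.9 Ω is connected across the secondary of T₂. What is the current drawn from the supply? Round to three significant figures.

I_supply ≈ 7.66 A

After T₁: V = 120.00 × 2243/2245 = 119.89 V.
After T₂: V = 119.89 × 1664/1439 = 138.64 V.
I_load = 138.64/20.9 = 6.6335 A, so P_out = 138.64 × 6.6335 = 919.66 W.
All ideal ⇒ P_in = P_out, so I_supply = 919.66/120 = 7.66 A.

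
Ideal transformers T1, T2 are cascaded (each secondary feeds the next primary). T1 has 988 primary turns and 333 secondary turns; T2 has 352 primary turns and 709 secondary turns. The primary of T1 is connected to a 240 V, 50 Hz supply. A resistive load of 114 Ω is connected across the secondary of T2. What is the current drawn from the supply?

After T1: V = 240.00 × 333/988 = 80.891 V.
After T2: V = 80.891 × 709/352 = 162.93 V.
I_load = 162.93/114 = 1.4292 A, so P_out = 162.93 × 1.4292 = 232.86 W.
All ideal ⇒ P_in = P_out, so I_supply = 232.86/240 = 0.970 A.

I_supply ≈ 0.970 A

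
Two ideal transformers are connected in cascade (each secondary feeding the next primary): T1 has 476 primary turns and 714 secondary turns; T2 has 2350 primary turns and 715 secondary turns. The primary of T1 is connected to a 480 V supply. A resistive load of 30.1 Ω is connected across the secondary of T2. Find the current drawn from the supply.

I_supply ≈ 3.32 A

After T1: V = 480.00 × 714/476 = 720.00 V.
After T2: V = 720.00 × 715/2350 = 219.06 V.
I_load = 219.06/30.1 = 7.2779 A, so P_out = 219.06 × 7.2779 = 1594.3 W.
All ideal ⇒ P_in = P_out, so I_supply = 1594.3/480 = 3.32 A.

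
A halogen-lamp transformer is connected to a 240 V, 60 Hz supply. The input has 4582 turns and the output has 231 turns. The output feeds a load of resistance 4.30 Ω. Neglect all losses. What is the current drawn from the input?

I_in ≈ 0.142 A

V_out = V_in × N_out/N_in = 240 × 231/4582 = 12.100 V.
I_out = V_out/R = 12.100/4.30 = 2.8138 A.
For an ideal transformer I_in N_in = I_out N_out, so I_in = 2.8138 × 231/4582 = 0.142 A.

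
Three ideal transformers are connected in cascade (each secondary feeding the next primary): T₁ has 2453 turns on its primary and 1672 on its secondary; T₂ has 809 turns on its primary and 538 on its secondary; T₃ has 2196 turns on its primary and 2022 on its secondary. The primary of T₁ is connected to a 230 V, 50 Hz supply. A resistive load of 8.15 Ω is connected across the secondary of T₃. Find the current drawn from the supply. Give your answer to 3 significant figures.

I_supply ≈ 4.92 A

Secondary of T₁: V = 230.00 × 1672/2453 = 156.77 V.
Secondary of T₂: V = 156.77 × 538/809 = 104.26 V.
Secondary of T₃: V = 104.26 × 2022/2196 = 95.995 V.
I_load = 95.995/8.15 = 11.779 A, so P_out = 95.995 × 11.779 = 1130.7 W.
All ideal ⇒ P_in = P_out, so I_supply = 1130.7/230 = 4.92 A.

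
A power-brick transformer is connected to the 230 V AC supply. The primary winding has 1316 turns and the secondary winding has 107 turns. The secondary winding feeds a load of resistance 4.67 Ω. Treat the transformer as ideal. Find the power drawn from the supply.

V_s = V_p × N_s/N_p = 230 × 107/1316 = 18.701 V.
I_s = V_s/R = 18.701/4.67 = 4.0044 A.
I_p = I_s × N_s/N_p = 4.0044 × 107/1316 = 0.32559 A.
P = V_p I_p = 230 × 0.32559 = 74.9 W.

P ≈ 74.9 W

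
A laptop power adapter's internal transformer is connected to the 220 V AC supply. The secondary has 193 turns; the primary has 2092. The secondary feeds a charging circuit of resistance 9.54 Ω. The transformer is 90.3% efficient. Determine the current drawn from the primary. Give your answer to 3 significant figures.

V_s = 220 × 193/2092 = 20.296 V.
I_s = V_s/R = 20.296/9.54 = 2.1275 A.
P_out = V_s I_s = 20.296 × 2.1275 = 43.181 W.
P_in = P_out/η = 43.181/0.903 = 47.819 W.
I_p = P_in/V_p = 47.819/220 = 0.217 A.

I_p ≈ 0.217 A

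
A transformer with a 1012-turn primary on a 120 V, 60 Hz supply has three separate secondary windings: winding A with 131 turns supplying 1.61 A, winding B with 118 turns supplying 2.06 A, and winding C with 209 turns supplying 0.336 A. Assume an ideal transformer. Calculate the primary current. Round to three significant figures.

I_p ≈ 0.518 A

V_A = 120 × 131/1012 = 15.534 V; V_B = 120 × 118/1012 = 13.992 V; V_C = 120 × 209/1012 = 24.783 V.
P_out = V_A I_A + V_B I_B + V_C I_C = 15.534×1.61 + 13.992×2.06 + 24.783×0.336 = 25.009 + 28.824 + 8.3270 = 62.160 W.
Ideal ⇒ P_in = P_out, so I_p = P_out/V_p = 62.160/120 = 0.518 A.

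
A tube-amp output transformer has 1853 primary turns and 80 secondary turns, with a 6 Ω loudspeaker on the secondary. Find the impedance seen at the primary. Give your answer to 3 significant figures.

Z_p = (N_p/N_s)² × Z_s = (1853/80)² × 6 = 3220 Ω.

Z_p ≈ 3220 Ω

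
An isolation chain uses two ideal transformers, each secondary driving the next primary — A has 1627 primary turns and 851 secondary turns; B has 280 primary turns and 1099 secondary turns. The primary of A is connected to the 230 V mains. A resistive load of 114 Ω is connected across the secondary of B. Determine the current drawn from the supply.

I_supply ≈ 8.50 A

Secondary of A: V = 230.00 × 851/1627 = 120.30 V.
Secondary of B: V = 120.30 × 1099/280 = 472.18 V.
I_load = 472.18/114 = 4.1419 A, so P_out = 472.18 × 4.1419 = 1955.8 W.
All ideal ⇒ P_in = P_out, so I_supply = 1955.8/230 = 8.50 A.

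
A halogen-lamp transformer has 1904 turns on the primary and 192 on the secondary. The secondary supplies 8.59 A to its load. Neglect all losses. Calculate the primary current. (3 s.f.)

I_p ≈ 0.866 A

For an ideal transformer I_p/I_s = N_s/N_p, so I_p = 8.59 × 192/1904 = 0.866 A.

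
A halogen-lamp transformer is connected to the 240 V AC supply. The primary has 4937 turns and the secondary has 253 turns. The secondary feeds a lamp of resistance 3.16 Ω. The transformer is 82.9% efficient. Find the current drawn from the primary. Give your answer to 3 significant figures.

I_p ≈ 0.241 A

V_s = 240 × 253/4937 = 12.299 V.
I_s = V_s/R = 12.299/3.16 = 3.8921 A.
P_out = V_s I_s = 12.299 × 3.8921 = 47.869 W.
P_in = P_out/η = 47.869/0.829 = 57.743 W.
I_p = P_in/V_p = 57.743/240 = 0.241 A.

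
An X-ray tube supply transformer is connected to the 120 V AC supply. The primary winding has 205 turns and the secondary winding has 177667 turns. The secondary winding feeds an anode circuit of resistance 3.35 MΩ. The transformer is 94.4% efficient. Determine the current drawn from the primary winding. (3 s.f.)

I_p ≈ 28.5 A

V_s = 120 × 177667/205 = 104000 V.
I_s = V_s/R = 104000/(3.35×10^6) = 0.031045 A.
P_out = V_s I_s = 104000 × 0.031045 = 3228.7 W.
P_in = P_out/η = 3228.7/0.944 = 3420.2 W.
I_p = P_in/V_p = 3420.2/120 = 28.5 A.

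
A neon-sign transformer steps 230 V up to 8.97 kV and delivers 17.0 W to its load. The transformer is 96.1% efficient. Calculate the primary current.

P_in = P_out/η = 17.0/0.961 = 17.690 W.
I_p = P_in/V_p = 17.690/230 = 0.0769 A.

I_p ≈ 0.0769 A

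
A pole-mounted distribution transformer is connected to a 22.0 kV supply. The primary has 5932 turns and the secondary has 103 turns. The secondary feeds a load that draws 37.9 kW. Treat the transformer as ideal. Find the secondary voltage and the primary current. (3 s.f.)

V_s = V_p × N_s/N_p = 22000 × 103/5932 = 382.00 V.
I_s = P/V_s = 37900/382.00 = 99.216 A.
I_p = I_s × N_s/N_p = 99.216 × 103/5932 = 1.72 A.

V_s ≈ 382 V, I_p ≈ 1.72 A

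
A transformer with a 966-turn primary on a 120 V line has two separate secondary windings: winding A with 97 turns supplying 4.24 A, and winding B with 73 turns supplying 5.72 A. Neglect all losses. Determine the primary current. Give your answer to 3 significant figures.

V_A = 120 × 97/966 = 12.050 V; V_B = 120 × 73/966 = 9.0683 V.
P_out = V_A I_A + V_B I_B = 12.050×4.24 + 9.0683×5.72 = 51.091 + 51.871 = 102.96 W.
Ideal ⇒ P_in = P_out, so I_p = P_out/V_p = 102.96/120 = 0.858 A.

I_p ≈ 0.858 A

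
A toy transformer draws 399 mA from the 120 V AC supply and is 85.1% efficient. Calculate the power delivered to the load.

P_in = V_p I_p = 120 × 0.399 = 47.880 W.
P_out = η P_in = 0.851 × 47.880 = 40.7 W.

P_out ≈ 40.7 W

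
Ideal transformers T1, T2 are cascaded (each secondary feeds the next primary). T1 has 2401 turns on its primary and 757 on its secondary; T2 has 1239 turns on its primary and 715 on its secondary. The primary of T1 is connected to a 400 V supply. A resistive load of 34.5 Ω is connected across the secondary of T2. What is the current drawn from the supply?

I_supply ≈ 0.384 A

Secondary of T1: V = 400.00 × 757/2401 = 126.11 V.
Secondary of T2: V = 126.11 × 715/1239 = 72.778 V.
I_load = 72.778/34.5 = 2.1095 A, so P_out = 72.778 × 2.1095 = 153.52 W.
All ideal ⇒ P_in = P_out, so I_supply = 153.52/400 = 0.384 A.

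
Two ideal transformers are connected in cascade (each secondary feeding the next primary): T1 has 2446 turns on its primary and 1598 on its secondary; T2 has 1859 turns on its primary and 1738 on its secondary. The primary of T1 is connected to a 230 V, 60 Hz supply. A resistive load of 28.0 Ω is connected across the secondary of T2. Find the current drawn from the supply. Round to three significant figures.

I_supply ≈ 3.06 A

Secondary of T1: V = 230.00 × 1598/2446 = 150.26 V.
Secondary of T2: V = 150.26 × 1738/1859 = 140.48 V.
I_load = 140.48/28.0 = 5.0172 A, so P_out = 140.48 × 5.0172 = 704.82 W.
All ideal ⇒ P_in = P_out, so I_supply = 704.82/230 = 3.06 A.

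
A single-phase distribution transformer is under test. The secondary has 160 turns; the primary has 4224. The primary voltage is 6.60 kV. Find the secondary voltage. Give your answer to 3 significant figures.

V_s ≈ 250 V

V_s/V_p = N_s/N_p, so V_s = 6600 × 160/4224 = 250 V.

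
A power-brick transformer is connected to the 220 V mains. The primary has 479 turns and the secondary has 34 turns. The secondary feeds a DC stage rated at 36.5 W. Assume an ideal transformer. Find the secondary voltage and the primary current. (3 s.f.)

V_s = V_p × N_s/N_p = 220 × 34/479 = 15.616 V.
I_s = P/V_s = 36.5/15.616 = 2.3374 A.
I_p = I_s × N_s/N_p = 2.3374 × 34/479 = 0.166 A.

V_s ≈ 15.6 V, I_p ≈ 0.166 A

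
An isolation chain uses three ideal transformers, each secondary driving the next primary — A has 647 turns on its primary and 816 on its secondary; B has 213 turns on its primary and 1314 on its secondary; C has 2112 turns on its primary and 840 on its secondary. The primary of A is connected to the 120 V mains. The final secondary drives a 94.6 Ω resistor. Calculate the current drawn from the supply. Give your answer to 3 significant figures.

Secondary of A: V = 120.00 × 816/647 = 151.34 V.
Secondary of B: V = 151.34 × 1314/213 = 933.65 V.
Secondary of C: V = 933.65 × 840/2112 = 371.34 V.
I_load = 371.34/94.6 = 3.9253 A, so P_out = 371.34 × 3.9253 = 1457.6 W.
All ideal ⇒ P_in = P_out, so I_supply = 1457.6/120 = 12.1 A.

I_supply ≈ 12.1 A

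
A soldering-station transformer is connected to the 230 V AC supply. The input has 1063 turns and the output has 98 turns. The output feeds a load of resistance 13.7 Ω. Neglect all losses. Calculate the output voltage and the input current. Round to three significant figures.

V_out ≈ 21.2 V, I_in ≈ 0.143 A

V_out = V_in × N_out/N_in = 230 × 98/1063 = 21.204 V.
I_out = V_out/R = 21.204/13.7 = 1.5477 A.
I_in = I_out × N_out/N_in = 1.5477 × 98/1063 = 0.143 A.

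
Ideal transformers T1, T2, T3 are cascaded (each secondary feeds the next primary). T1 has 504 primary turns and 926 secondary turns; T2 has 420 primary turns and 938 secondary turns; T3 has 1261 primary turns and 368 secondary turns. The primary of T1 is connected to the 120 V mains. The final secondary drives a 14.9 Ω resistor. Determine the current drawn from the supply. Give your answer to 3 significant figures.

After T1: V = 120.00 × 926/504 = 220.48 V.
After T2: V = 220.48 × 938/420 = 492.40 V.
After T3: V = 492.40 × 368/1261 = 143.70 V.
I_load = 143.70/14.9 = 9.6441 A, so P_out = 143.70 × 9.6441 = 1385.8 W.
All ideal ⇒ P_in = P_out, so I_supply = 1385.8/120 = 11.5 A.

I_supply ≈ 11.5 A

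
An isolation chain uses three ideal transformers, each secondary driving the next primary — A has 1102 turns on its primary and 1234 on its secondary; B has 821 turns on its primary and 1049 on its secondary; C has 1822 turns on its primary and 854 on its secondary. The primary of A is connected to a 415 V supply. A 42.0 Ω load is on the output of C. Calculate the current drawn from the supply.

After A: V = 415.00 × 1234/1102 = 464.71 V.
After B: V = 464.71 × 1049/821 = 593.76 V.
After C: V = 593.76 × 854/1822 = 278.31 V.
I_load = 278.31/42.0 = 6.6263 A, so P_out = 278.31 × 6.6263 = 1844.2 W.
All ideal ⇒ P_in = P_out, so I_supply = 1844.2/415 = 4.44 A.

I_supply ≈ 4.44 A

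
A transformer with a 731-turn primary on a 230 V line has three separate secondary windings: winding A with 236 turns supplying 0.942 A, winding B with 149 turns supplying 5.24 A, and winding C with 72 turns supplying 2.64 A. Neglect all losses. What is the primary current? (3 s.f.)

V_A = 230 × 236/731 = 74.254 V; V_B = 230 × 149/731 = 46.881 V; V_C = 230 × 72/731 = 22.654 V.
P_out = V_A I_A + V_B I_B + V_C I_C = 74.254×0.942 + 46.881×5.24 + 22.654×2.64 = 69.948 + 245.66 + 59.806 = 375.41 W.
Ideal ⇒ P_in = P_out, so I_p = P_out/V_p = 375.41/230 = 1.63 A.

I_p ≈ 1.63 A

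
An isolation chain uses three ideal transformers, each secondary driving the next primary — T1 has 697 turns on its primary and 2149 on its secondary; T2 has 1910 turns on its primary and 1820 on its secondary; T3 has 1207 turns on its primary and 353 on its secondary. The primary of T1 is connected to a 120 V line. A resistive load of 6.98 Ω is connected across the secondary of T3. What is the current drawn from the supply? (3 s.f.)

After T1: V = 120.00 × 2149/697 = 369.99 V.
After T2: V = 369.99 × 1820/1910 = 352.55 V.
After T3: V = 352.55 × 353/1207 = 103.11 V.
I_load = 103.11/6.98 = 14.772 A, so P_out = 103.11 × 14.772 = 1523.1 W.
All ideal ⇒ P_in = P_out, so I_supply = 1523.1/120 = 12.7 A.

I_supply ≈ 12.7 A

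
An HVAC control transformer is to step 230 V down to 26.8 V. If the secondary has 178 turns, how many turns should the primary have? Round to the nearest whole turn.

N_p = 1528 turns

N_p/N_s = V_p/V_s, so N_p = 178 × 230/26.8 = 1527.6 ≈ 1528 turns.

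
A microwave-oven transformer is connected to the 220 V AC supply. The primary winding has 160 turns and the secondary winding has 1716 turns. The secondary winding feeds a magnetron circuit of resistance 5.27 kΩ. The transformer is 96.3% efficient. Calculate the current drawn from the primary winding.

I_p ≈ 4.99 A

V_s = 220 × 1716/160 = 2359.5 V.
I_s = V_s/R = 2359.5/5270 = 0.44772 A.
P_out = V_s I_s = 2359.5 × 0.44772 = 1056.4 W.
P_in = P_out/η = 1056.4/0.963 = 1097.0 W.
I_p = P_in/V_p = 1097.0/220 = 4.99 A.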